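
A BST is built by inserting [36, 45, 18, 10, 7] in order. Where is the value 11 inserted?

Starting tree (level order): [36, 18, 45, 10, None, None, None, 7]
Insertion path: 36 -> 18 -> 10
Result: insert 11 as right child of 10
Final tree (level order): [36, 18, 45, 10, None, None, None, 7, 11]


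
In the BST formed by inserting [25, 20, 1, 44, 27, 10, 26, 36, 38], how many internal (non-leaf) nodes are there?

Tree built from: [25, 20, 1, 44, 27, 10, 26, 36, 38]
Tree (level-order array): [25, 20, 44, 1, None, 27, None, None, 10, 26, 36, None, None, None, None, None, 38]
Rule: An internal node has at least one child.
Per-node child counts:
  node 25: 2 child(ren)
  node 20: 1 child(ren)
  node 1: 1 child(ren)
  node 10: 0 child(ren)
  node 44: 1 child(ren)
  node 27: 2 child(ren)
  node 26: 0 child(ren)
  node 36: 1 child(ren)
  node 38: 0 child(ren)
Matching nodes: [25, 20, 1, 44, 27, 36]
Count of internal (non-leaf) nodes: 6


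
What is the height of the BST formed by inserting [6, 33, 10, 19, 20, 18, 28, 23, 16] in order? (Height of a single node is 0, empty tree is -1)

Insertion order: [6, 33, 10, 19, 20, 18, 28, 23, 16]
Tree (level-order array): [6, None, 33, 10, None, None, 19, 18, 20, 16, None, None, 28, None, None, 23]
Compute height bottom-up (empty subtree = -1):
  height(16) = 1 + max(-1, -1) = 0
  height(18) = 1 + max(0, -1) = 1
  height(23) = 1 + max(-1, -1) = 0
  height(28) = 1 + max(0, -1) = 1
  height(20) = 1 + max(-1, 1) = 2
  height(19) = 1 + max(1, 2) = 3
  height(10) = 1 + max(-1, 3) = 4
  height(33) = 1 + max(4, -1) = 5
  height(6) = 1 + max(-1, 5) = 6
Height = 6


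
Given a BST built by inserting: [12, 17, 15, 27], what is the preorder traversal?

Tree insertion order: [12, 17, 15, 27]
Tree (level-order array): [12, None, 17, 15, 27]
Preorder traversal: [12, 17, 15, 27]


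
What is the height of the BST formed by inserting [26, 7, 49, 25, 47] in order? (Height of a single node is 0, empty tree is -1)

Insertion order: [26, 7, 49, 25, 47]
Tree (level-order array): [26, 7, 49, None, 25, 47]
Compute height bottom-up (empty subtree = -1):
  height(25) = 1 + max(-1, -1) = 0
  height(7) = 1 + max(-1, 0) = 1
  height(47) = 1 + max(-1, -1) = 0
  height(49) = 1 + max(0, -1) = 1
  height(26) = 1 + max(1, 1) = 2
Height = 2


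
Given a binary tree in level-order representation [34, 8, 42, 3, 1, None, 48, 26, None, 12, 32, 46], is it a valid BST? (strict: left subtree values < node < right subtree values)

Level-order array: [34, 8, 42, 3, 1, None, 48, 26, None, 12, 32, 46]
Validate using subtree bounds (lo, hi): at each node, require lo < value < hi,
then recurse left with hi=value and right with lo=value.
Preorder trace (stopping at first violation):
  at node 34 with bounds (-inf, +inf): OK
  at node 8 with bounds (-inf, 34): OK
  at node 3 with bounds (-inf, 8): OK
  at node 26 with bounds (-inf, 3): VIOLATION
Node 26 violates its bound: not (-inf < 26 < 3).
Result: Not a valid BST


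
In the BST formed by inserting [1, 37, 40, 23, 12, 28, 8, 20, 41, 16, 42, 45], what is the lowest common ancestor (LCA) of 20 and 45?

Tree insertion order: [1, 37, 40, 23, 12, 28, 8, 20, 41, 16, 42, 45]
Tree (level-order array): [1, None, 37, 23, 40, 12, 28, None, 41, 8, 20, None, None, None, 42, None, None, 16, None, None, 45]
In a BST, the LCA of p=20, q=45 is the first node v on the
root-to-leaf path with p <= v <= q (go left if both < v, right if both > v).
Walk from root:
  at 1: both 20 and 45 > 1, go right
  at 37: 20 <= 37 <= 45, this is the LCA
LCA = 37


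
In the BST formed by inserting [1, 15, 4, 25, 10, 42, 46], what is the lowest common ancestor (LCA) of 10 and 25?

Tree insertion order: [1, 15, 4, 25, 10, 42, 46]
Tree (level-order array): [1, None, 15, 4, 25, None, 10, None, 42, None, None, None, 46]
In a BST, the LCA of p=10, q=25 is the first node v on the
root-to-leaf path with p <= v <= q (go left if both < v, right if both > v).
Walk from root:
  at 1: both 10 and 25 > 1, go right
  at 15: 10 <= 15 <= 25, this is the LCA
LCA = 15


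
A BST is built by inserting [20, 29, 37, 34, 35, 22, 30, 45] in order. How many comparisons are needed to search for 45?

Search path for 45: 20 -> 29 -> 37 -> 45
Found: True
Comparisons: 4


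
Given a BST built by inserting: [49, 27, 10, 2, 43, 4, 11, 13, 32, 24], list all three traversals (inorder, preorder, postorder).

Tree insertion order: [49, 27, 10, 2, 43, 4, 11, 13, 32, 24]
Tree (level-order array): [49, 27, None, 10, 43, 2, 11, 32, None, None, 4, None, 13, None, None, None, None, None, 24]
Inorder (L, root, R): [2, 4, 10, 11, 13, 24, 27, 32, 43, 49]
Preorder (root, L, R): [49, 27, 10, 2, 4, 11, 13, 24, 43, 32]
Postorder (L, R, root): [4, 2, 24, 13, 11, 10, 32, 43, 27, 49]


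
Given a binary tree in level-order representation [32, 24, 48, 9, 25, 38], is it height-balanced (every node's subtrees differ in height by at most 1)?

Tree (level-order array): [32, 24, 48, 9, 25, 38]
Definition: a tree is height-balanced if, at every node, |h(left) - h(right)| <= 1 (empty subtree has height -1).
Bottom-up per-node check:
  node 9: h_left=-1, h_right=-1, diff=0 [OK], height=0
  node 25: h_left=-1, h_right=-1, diff=0 [OK], height=0
  node 24: h_left=0, h_right=0, diff=0 [OK], height=1
  node 38: h_left=-1, h_right=-1, diff=0 [OK], height=0
  node 48: h_left=0, h_right=-1, diff=1 [OK], height=1
  node 32: h_left=1, h_right=1, diff=0 [OK], height=2
All nodes satisfy the balance condition.
Result: Balanced


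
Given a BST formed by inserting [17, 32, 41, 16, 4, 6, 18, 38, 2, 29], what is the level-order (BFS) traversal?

Tree insertion order: [17, 32, 41, 16, 4, 6, 18, 38, 2, 29]
Tree (level-order array): [17, 16, 32, 4, None, 18, 41, 2, 6, None, 29, 38]
BFS from the root, enqueuing left then right child of each popped node:
  queue [17] -> pop 17, enqueue [16, 32], visited so far: [17]
  queue [16, 32] -> pop 16, enqueue [4], visited so far: [17, 16]
  queue [32, 4] -> pop 32, enqueue [18, 41], visited so far: [17, 16, 32]
  queue [4, 18, 41] -> pop 4, enqueue [2, 6], visited so far: [17, 16, 32, 4]
  queue [18, 41, 2, 6] -> pop 18, enqueue [29], visited so far: [17, 16, 32, 4, 18]
  queue [41, 2, 6, 29] -> pop 41, enqueue [38], visited so far: [17, 16, 32, 4, 18, 41]
  queue [2, 6, 29, 38] -> pop 2, enqueue [none], visited so far: [17, 16, 32, 4, 18, 41, 2]
  queue [6, 29, 38] -> pop 6, enqueue [none], visited so far: [17, 16, 32, 4, 18, 41, 2, 6]
  queue [29, 38] -> pop 29, enqueue [none], visited so far: [17, 16, 32, 4, 18, 41, 2, 6, 29]
  queue [38] -> pop 38, enqueue [none], visited so far: [17, 16, 32, 4, 18, 41, 2, 6, 29, 38]
Result: [17, 16, 32, 4, 18, 41, 2, 6, 29, 38]


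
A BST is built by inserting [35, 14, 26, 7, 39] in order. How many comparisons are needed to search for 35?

Search path for 35: 35
Found: True
Comparisons: 1


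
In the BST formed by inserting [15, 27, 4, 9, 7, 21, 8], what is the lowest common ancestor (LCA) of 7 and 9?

Tree insertion order: [15, 27, 4, 9, 7, 21, 8]
Tree (level-order array): [15, 4, 27, None, 9, 21, None, 7, None, None, None, None, 8]
In a BST, the LCA of p=7, q=9 is the first node v on the
root-to-leaf path with p <= v <= q (go left if both < v, right if both > v).
Walk from root:
  at 15: both 7 and 9 < 15, go left
  at 4: both 7 and 9 > 4, go right
  at 9: 7 <= 9 <= 9, this is the LCA
LCA = 9


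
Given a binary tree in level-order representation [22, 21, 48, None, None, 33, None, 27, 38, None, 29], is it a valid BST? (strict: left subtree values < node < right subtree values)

Level-order array: [22, 21, 48, None, None, 33, None, 27, 38, None, 29]
Validate using subtree bounds (lo, hi): at each node, require lo < value < hi,
then recurse left with hi=value and right with lo=value.
Preorder trace (stopping at first violation):
  at node 22 with bounds (-inf, +inf): OK
  at node 21 with bounds (-inf, 22): OK
  at node 48 with bounds (22, +inf): OK
  at node 33 with bounds (22, 48): OK
  at node 27 with bounds (22, 33): OK
  at node 29 with bounds (27, 33): OK
  at node 38 with bounds (33, 48): OK
No violation found at any node.
Result: Valid BST


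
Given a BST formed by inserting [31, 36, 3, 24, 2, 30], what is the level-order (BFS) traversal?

Tree insertion order: [31, 36, 3, 24, 2, 30]
Tree (level-order array): [31, 3, 36, 2, 24, None, None, None, None, None, 30]
BFS from the root, enqueuing left then right child of each popped node:
  queue [31] -> pop 31, enqueue [3, 36], visited so far: [31]
  queue [3, 36] -> pop 3, enqueue [2, 24], visited so far: [31, 3]
  queue [36, 2, 24] -> pop 36, enqueue [none], visited so far: [31, 3, 36]
  queue [2, 24] -> pop 2, enqueue [none], visited so far: [31, 3, 36, 2]
  queue [24] -> pop 24, enqueue [30], visited so far: [31, 3, 36, 2, 24]
  queue [30] -> pop 30, enqueue [none], visited so far: [31, 3, 36, 2, 24, 30]
Result: [31, 3, 36, 2, 24, 30]


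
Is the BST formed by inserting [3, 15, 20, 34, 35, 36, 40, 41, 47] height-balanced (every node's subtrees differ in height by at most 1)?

Tree (level-order array): [3, None, 15, None, 20, None, 34, None, 35, None, 36, None, 40, None, 41, None, 47]
Definition: a tree is height-balanced if, at every node, |h(left) - h(right)| <= 1 (empty subtree has height -1).
Bottom-up per-node check:
  node 47: h_left=-1, h_right=-1, diff=0 [OK], height=0
  node 41: h_left=-1, h_right=0, diff=1 [OK], height=1
  node 40: h_left=-1, h_right=1, diff=2 [FAIL (|-1-1|=2 > 1)], height=2
  node 36: h_left=-1, h_right=2, diff=3 [FAIL (|-1-2|=3 > 1)], height=3
  node 35: h_left=-1, h_right=3, diff=4 [FAIL (|-1-3|=4 > 1)], height=4
  node 34: h_left=-1, h_right=4, diff=5 [FAIL (|-1-4|=5 > 1)], height=5
  node 20: h_left=-1, h_right=5, diff=6 [FAIL (|-1-5|=6 > 1)], height=6
  node 15: h_left=-1, h_right=6, diff=7 [FAIL (|-1-6|=7 > 1)], height=7
  node 3: h_left=-1, h_right=7, diff=8 [FAIL (|-1-7|=8 > 1)], height=8
Node 40 violates the condition: |-1 - 1| = 2 > 1.
Result: Not balanced


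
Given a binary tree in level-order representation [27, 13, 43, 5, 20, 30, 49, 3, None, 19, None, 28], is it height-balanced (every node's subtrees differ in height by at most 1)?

Tree (level-order array): [27, 13, 43, 5, 20, 30, 49, 3, None, 19, None, 28]
Definition: a tree is height-balanced if, at every node, |h(left) - h(right)| <= 1 (empty subtree has height -1).
Bottom-up per-node check:
  node 3: h_left=-1, h_right=-1, diff=0 [OK], height=0
  node 5: h_left=0, h_right=-1, diff=1 [OK], height=1
  node 19: h_left=-1, h_right=-1, diff=0 [OK], height=0
  node 20: h_left=0, h_right=-1, diff=1 [OK], height=1
  node 13: h_left=1, h_right=1, diff=0 [OK], height=2
  node 28: h_left=-1, h_right=-1, diff=0 [OK], height=0
  node 30: h_left=0, h_right=-1, diff=1 [OK], height=1
  node 49: h_left=-1, h_right=-1, diff=0 [OK], height=0
  node 43: h_left=1, h_right=0, diff=1 [OK], height=2
  node 27: h_left=2, h_right=2, diff=0 [OK], height=3
All nodes satisfy the balance condition.
Result: Balanced


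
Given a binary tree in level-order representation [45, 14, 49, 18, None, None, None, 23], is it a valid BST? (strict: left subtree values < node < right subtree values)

Level-order array: [45, 14, 49, 18, None, None, None, 23]
Validate using subtree bounds (lo, hi): at each node, require lo < value < hi,
then recurse left with hi=value and right with lo=value.
Preorder trace (stopping at first violation):
  at node 45 with bounds (-inf, +inf): OK
  at node 14 with bounds (-inf, 45): OK
  at node 18 with bounds (-inf, 14): VIOLATION
Node 18 violates its bound: not (-inf < 18 < 14).
Result: Not a valid BST


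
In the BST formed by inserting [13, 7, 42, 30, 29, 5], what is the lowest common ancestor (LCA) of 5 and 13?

Tree insertion order: [13, 7, 42, 30, 29, 5]
Tree (level-order array): [13, 7, 42, 5, None, 30, None, None, None, 29]
In a BST, the LCA of p=5, q=13 is the first node v on the
root-to-leaf path with p <= v <= q (go left if both < v, right if both > v).
Walk from root:
  at 13: 5 <= 13 <= 13, this is the LCA
LCA = 13


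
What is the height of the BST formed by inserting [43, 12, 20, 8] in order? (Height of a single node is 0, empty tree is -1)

Insertion order: [43, 12, 20, 8]
Tree (level-order array): [43, 12, None, 8, 20]
Compute height bottom-up (empty subtree = -1):
  height(8) = 1 + max(-1, -1) = 0
  height(20) = 1 + max(-1, -1) = 0
  height(12) = 1 + max(0, 0) = 1
  height(43) = 1 + max(1, -1) = 2
Height = 2


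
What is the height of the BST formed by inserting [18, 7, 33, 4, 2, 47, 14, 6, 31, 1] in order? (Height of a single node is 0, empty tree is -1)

Insertion order: [18, 7, 33, 4, 2, 47, 14, 6, 31, 1]
Tree (level-order array): [18, 7, 33, 4, 14, 31, 47, 2, 6, None, None, None, None, None, None, 1]
Compute height bottom-up (empty subtree = -1):
  height(1) = 1 + max(-1, -1) = 0
  height(2) = 1 + max(0, -1) = 1
  height(6) = 1 + max(-1, -1) = 0
  height(4) = 1 + max(1, 0) = 2
  height(14) = 1 + max(-1, -1) = 0
  height(7) = 1 + max(2, 0) = 3
  height(31) = 1 + max(-1, -1) = 0
  height(47) = 1 + max(-1, -1) = 0
  height(33) = 1 + max(0, 0) = 1
  height(18) = 1 + max(3, 1) = 4
Height = 4


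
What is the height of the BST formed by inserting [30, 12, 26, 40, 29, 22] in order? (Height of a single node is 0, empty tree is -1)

Insertion order: [30, 12, 26, 40, 29, 22]
Tree (level-order array): [30, 12, 40, None, 26, None, None, 22, 29]
Compute height bottom-up (empty subtree = -1):
  height(22) = 1 + max(-1, -1) = 0
  height(29) = 1 + max(-1, -1) = 0
  height(26) = 1 + max(0, 0) = 1
  height(12) = 1 + max(-1, 1) = 2
  height(40) = 1 + max(-1, -1) = 0
  height(30) = 1 + max(2, 0) = 3
Height = 3


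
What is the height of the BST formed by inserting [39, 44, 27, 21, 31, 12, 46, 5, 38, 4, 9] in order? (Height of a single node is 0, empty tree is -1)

Insertion order: [39, 44, 27, 21, 31, 12, 46, 5, 38, 4, 9]
Tree (level-order array): [39, 27, 44, 21, 31, None, 46, 12, None, None, 38, None, None, 5, None, None, None, 4, 9]
Compute height bottom-up (empty subtree = -1):
  height(4) = 1 + max(-1, -1) = 0
  height(9) = 1 + max(-1, -1) = 0
  height(5) = 1 + max(0, 0) = 1
  height(12) = 1 + max(1, -1) = 2
  height(21) = 1 + max(2, -1) = 3
  height(38) = 1 + max(-1, -1) = 0
  height(31) = 1 + max(-1, 0) = 1
  height(27) = 1 + max(3, 1) = 4
  height(46) = 1 + max(-1, -1) = 0
  height(44) = 1 + max(-1, 0) = 1
  height(39) = 1 + max(4, 1) = 5
Height = 5


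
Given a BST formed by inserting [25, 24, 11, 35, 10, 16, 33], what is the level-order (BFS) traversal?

Tree insertion order: [25, 24, 11, 35, 10, 16, 33]
Tree (level-order array): [25, 24, 35, 11, None, 33, None, 10, 16]
BFS from the root, enqueuing left then right child of each popped node:
  queue [25] -> pop 25, enqueue [24, 35], visited so far: [25]
  queue [24, 35] -> pop 24, enqueue [11], visited so far: [25, 24]
  queue [35, 11] -> pop 35, enqueue [33], visited so far: [25, 24, 35]
  queue [11, 33] -> pop 11, enqueue [10, 16], visited so far: [25, 24, 35, 11]
  queue [33, 10, 16] -> pop 33, enqueue [none], visited so far: [25, 24, 35, 11, 33]
  queue [10, 16] -> pop 10, enqueue [none], visited so far: [25, 24, 35, 11, 33, 10]
  queue [16] -> pop 16, enqueue [none], visited so far: [25, 24, 35, 11, 33, 10, 16]
Result: [25, 24, 35, 11, 33, 10, 16]


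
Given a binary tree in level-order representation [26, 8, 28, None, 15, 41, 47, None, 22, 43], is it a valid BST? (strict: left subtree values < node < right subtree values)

Level-order array: [26, 8, 28, None, 15, 41, 47, None, 22, 43]
Validate using subtree bounds (lo, hi): at each node, require lo < value < hi,
then recurse left with hi=value and right with lo=value.
Preorder trace (stopping at first violation):
  at node 26 with bounds (-inf, +inf): OK
  at node 8 with bounds (-inf, 26): OK
  at node 15 with bounds (8, 26): OK
  at node 22 with bounds (15, 26): OK
  at node 28 with bounds (26, +inf): OK
  at node 41 with bounds (26, 28): VIOLATION
Node 41 violates its bound: not (26 < 41 < 28).
Result: Not a valid BST


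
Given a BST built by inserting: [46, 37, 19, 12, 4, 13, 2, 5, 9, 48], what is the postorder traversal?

Tree insertion order: [46, 37, 19, 12, 4, 13, 2, 5, 9, 48]
Tree (level-order array): [46, 37, 48, 19, None, None, None, 12, None, 4, 13, 2, 5, None, None, None, None, None, 9]
Postorder traversal: [2, 9, 5, 4, 13, 12, 19, 37, 48, 46]


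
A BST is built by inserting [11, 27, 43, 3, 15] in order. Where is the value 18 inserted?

Starting tree (level order): [11, 3, 27, None, None, 15, 43]
Insertion path: 11 -> 27 -> 15
Result: insert 18 as right child of 15
Final tree (level order): [11, 3, 27, None, None, 15, 43, None, 18]


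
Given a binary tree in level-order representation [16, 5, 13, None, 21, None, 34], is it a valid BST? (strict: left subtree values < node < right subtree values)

Level-order array: [16, 5, 13, None, 21, None, 34]
Validate using subtree bounds (lo, hi): at each node, require lo < value < hi,
then recurse left with hi=value and right with lo=value.
Preorder trace (stopping at first violation):
  at node 16 with bounds (-inf, +inf): OK
  at node 5 with bounds (-inf, 16): OK
  at node 21 with bounds (5, 16): VIOLATION
Node 21 violates its bound: not (5 < 21 < 16).
Result: Not a valid BST


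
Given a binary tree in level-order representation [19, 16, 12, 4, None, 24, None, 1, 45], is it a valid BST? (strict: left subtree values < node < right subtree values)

Level-order array: [19, 16, 12, 4, None, 24, None, 1, 45]
Validate using subtree bounds (lo, hi): at each node, require lo < value < hi,
then recurse left with hi=value and right with lo=value.
Preorder trace (stopping at first violation):
  at node 19 with bounds (-inf, +inf): OK
  at node 16 with bounds (-inf, 19): OK
  at node 4 with bounds (-inf, 16): OK
  at node 1 with bounds (-inf, 4): OK
  at node 45 with bounds (4, 16): VIOLATION
Node 45 violates its bound: not (4 < 45 < 16).
Result: Not a valid BST


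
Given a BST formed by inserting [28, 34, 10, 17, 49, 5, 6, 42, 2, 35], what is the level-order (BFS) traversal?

Tree insertion order: [28, 34, 10, 17, 49, 5, 6, 42, 2, 35]
Tree (level-order array): [28, 10, 34, 5, 17, None, 49, 2, 6, None, None, 42, None, None, None, None, None, 35]
BFS from the root, enqueuing left then right child of each popped node:
  queue [28] -> pop 28, enqueue [10, 34], visited so far: [28]
  queue [10, 34] -> pop 10, enqueue [5, 17], visited so far: [28, 10]
  queue [34, 5, 17] -> pop 34, enqueue [49], visited so far: [28, 10, 34]
  queue [5, 17, 49] -> pop 5, enqueue [2, 6], visited so far: [28, 10, 34, 5]
  queue [17, 49, 2, 6] -> pop 17, enqueue [none], visited so far: [28, 10, 34, 5, 17]
  queue [49, 2, 6] -> pop 49, enqueue [42], visited so far: [28, 10, 34, 5, 17, 49]
  queue [2, 6, 42] -> pop 2, enqueue [none], visited so far: [28, 10, 34, 5, 17, 49, 2]
  queue [6, 42] -> pop 6, enqueue [none], visited so far: [28, 10, 34, 5, 17, 49, 2, 6]
  queue [42] -> pop 42, enqueue [35], visited so far: [28, 10, 34, 5, 17, 49, 2, 6, 42]
  queue [35] -> pop 35, enqueue [none], visited so far: [28, 10, 34, 5, 17, 49, 2, 6, 42, 35]
Result: [28, 10, 34, 5, 17, 49, 2, 6, 42, 35]


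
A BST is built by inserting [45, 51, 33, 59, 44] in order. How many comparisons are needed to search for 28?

Search path for 28: 45 -> 33
Found: False
Comparisons: 2


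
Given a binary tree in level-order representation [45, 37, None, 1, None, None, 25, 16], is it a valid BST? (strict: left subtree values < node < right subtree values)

Level-order array: [45, 37, None, 1, None, None, 25, 16]
Validate using subtree bounds (lo, hi): at each node, require lo < value < hi,
then recurse left with hi=value and right with lo=value.
Preorder trace (stopping at first violation):
  at node 45 with bounds (-inf, +inf): OK
  at node 37 with bounds (-inf, 45): OK
  at node 1 with bounds (-inf, 37): OK
  at node 25 with bounds (1, 37): OK
  at node 16 with bounds (1, 25): OK
No violation found at any node.
Result: Valid BST


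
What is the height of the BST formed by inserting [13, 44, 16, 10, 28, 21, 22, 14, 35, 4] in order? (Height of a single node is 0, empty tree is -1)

Insertion order: [13, 44, 16, 10, 28, 21, 22, 14, 35, 4]
Tree (level-order array): [13, 10, 44, 4, None, 16, None, None, None, 14, 28, None, None, 21, 35, None, 22]
Compute height bottom-up (empty subtree = -1):
  height(4) = 1 + max(-1, -1) = 0
  height(10) = 1 + max(0, -1) = 1
  height(14) = 1 + max(-1, -1) = 0
  height(22) = 1 + max(-1, -1) = 0
  height(21) = 1 + max(-1, 0) = 1
  height(35) = 1 + max(-1, -1) = 0
  height(28) = 1 + max(1, 0) = 2
  height(16) = 1 + max(0, 2) = 3
  height(44) = 1 + max(3, -1) = 4
  height(13) = 1 + max(1, 4) = 5
Height = 5


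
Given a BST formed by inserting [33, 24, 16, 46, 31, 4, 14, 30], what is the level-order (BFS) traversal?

Tree insertion order: [33, 24, 16, 46, 31, 4, 14, 30]
Tree (level-order array): [33, 24, 46, 16, 31, None, None, 4, None, 30, None, None, 14]
BFS from the root, enqueuing left then right child of each popped node:
  queue [33] -> pop 33, enqueue [24, 46], visited so far: [33]
  queue [24, 46] -> pop 24, enqueue [16, 31], visited so far: [33, 24]
  queue [46, 16, 31] -> pop 46, enqueue [none], visited so far: [33, 24, 46]
  queue [16, 31] -> pop 16, enqueue [4], visited so far: [33, 24, 46, 16]
  queue [31, 4] -> pop 31, enqueue [30], visited so far: [33, 24, 46, 16, 31]
  queue [4, 30] -> pop 4, enqueue [14], visited so far: [33, 24, 46, 16, 31, 4]
  queue [30, 14] -> pop 30, enqueue [none], visited so far: [33, 24, 46, 16, 31, 4, 30]
  queue [14] -> pop 14, enqueue [none], visited so far: [33, 24, 46, 16, 31, 4, 30, 14]
Result: [33, 24, 46, 16, 31, 4, 30, 14]


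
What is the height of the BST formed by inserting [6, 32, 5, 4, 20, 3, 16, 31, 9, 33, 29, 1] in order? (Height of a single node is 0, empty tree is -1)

Insertion order: [6, 32, 5, 4, 20, 3, 16, 31, 9, 33, 29, 1]
Tree (level-order array): [6, 5, 32, 4, None, 20, 33, 3, None, 16, 31, None, None, 1, None, 9, None, 29]
Compute height bottom-up (empty subtree = -1):
  height(1) = 1 + max(-1, -1) = 0
  height(3) = 1 + max(0, -1) = 1
  height(4) = 1 + max(1, -1) = 2
  height(5) = 1 + max(2, -1) = 3
  height(9) = 1 + max(-1, -1) = 0
  height(16) = 1 + max(0, -1) = 1
  height(29) = 1 + max(-1, -1) = 0
  height(31) = 1 + max(0, -1) = 1
  height(20) = 1 + max(1, 1) = 2
  height(33) = 1 + max(-1, -1) = 0
  height(32) = 1 + max(2, 0) = 3
  height(6) = 1 + max(3, 3) = 4
Height = 4


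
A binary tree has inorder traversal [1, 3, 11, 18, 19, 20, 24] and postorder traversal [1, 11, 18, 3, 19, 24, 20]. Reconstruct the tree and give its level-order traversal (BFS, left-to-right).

Inorder:   [1, 3, 11, 18, 19, 20, 24]
Postorder: [1, 11, 18, 3, 19, 24, 20]
Algorithm: postorder visits root last, so walk postorder right-to-left;
each value is the root of the current inorder slice — split it at that
value, recurse on the right subtree first, then the left.
Recursive splits:
  root=20; inorder splits into left=[1, 3, 11, 18, 19], right=[24]
  root=24; inorder splits into left=[], right=[]
  root=19; inorder splits into left=[1, 3, 11, 18], right=[]
  root=3; inorder splits into left=[1], right=[11, 18]
  root=18; inorder splits into left=[11], right=[]
  root=11; inorder splits into left=[], right=[]
  root=1; inorder splits into left=[], right=[]
Reconstructed level-order: [20, 19, 24, 3, 1, 18, 11]


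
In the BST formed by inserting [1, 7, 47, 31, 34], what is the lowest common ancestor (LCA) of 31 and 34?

Tree insertion order: [1, 7, 47, 31, 34]
Tree (level-order array): [1, None, 7, None, 47, 31, None, None, 34]
In a BST, the LCA of p=31, q=34 is the first node v on the
root-to-leaf path with p <= v <= q (go left if both < v, right if both > v).
Walk from root:
  at 1: both 31 and 34 > 1, go right
  at 7: both 31 and 34 > 7, go right
  at 47: both 31 and 34 < 47, go left
  at 31: 31 <= 31 <= 34, this is the LCA
LCA = 31


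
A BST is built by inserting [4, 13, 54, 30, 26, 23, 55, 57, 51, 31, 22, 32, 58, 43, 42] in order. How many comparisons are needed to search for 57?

Search path for 57: 4 -> 13 -> 54 -> 55 -> 57
Found: True
Comparisons: 5


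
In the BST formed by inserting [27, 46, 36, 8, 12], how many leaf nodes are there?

Tree built from: [27, 46, 36, 8, 12]
Tree (level-order array): [27, 8, 46, None, 12, 36]
Rule: A leaf has 0 children.
Per-node child counts:
  node 27: 2 child(ren)
  node 8: 1 child(ren)
  node 12: 0 child(ren)
  node 46: 1 child(ren)
  node 36: 0 child(ren)
Matching nodes: [12, 36]
Count of leaf nodes: 2


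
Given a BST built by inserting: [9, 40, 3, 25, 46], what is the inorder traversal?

Tree insertion order: [9, 40, 3, 25, 46]
Tree (level-order array): [9, 3, 40, None, None, 25, 46]
Inorder traversal: [3, 9, 25, 40, 46]


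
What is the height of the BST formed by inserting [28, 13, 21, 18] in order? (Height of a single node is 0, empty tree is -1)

Insertion order: [28, 13, 21, 18]
Tree (level-order array): [28, 13, None, None, 21, 18]
Compute height bottom-up (empty subtree = -1):
  height(18) = 1 + max(-1, -1) = 0
  height(21) = 1 + max(0, -1) = 1
  height(13) = 1 + max(-1, 1) = 2
  height(28) = 1 + max(2, -1) = 3
Height = 3


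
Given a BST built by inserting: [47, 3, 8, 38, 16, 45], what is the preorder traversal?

Tree insertion order: [47, 3, 8, 38, 16, 45]
Tree (level-order array): [47, 3, None, None, 8, None, 38, 16, 45]
Preorder traversal: [47, 3, 8, 38, 16, 45]


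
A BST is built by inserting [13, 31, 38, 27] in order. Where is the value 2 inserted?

Starting tree (level order): [13, None, 31, 27, 38]
Insertion path: 13
Result: insert 2 as left child of 13
Final tree (level order): [13, 2, 31, None, None, 27, 38]


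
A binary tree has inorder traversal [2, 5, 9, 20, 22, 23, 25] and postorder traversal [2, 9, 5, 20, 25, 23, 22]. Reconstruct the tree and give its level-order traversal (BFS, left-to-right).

Inorder:   [2, 5, 9, 20, 22, 23, 25]
Postorder: [2, 9, 5, 20, 25, 23, 22]
Algorithm: postorder visits root last, so walk postorder right-to-left;
each value is the root of the current inorder slice — split it at that
value, recurse on the right subtree first, then the left.
Recursive splits:
  root=22; inorder splits into left=[2, 5, 9, 20], right=[23, 25]
  root=23; inorder splits into left=[], right=[25]
  root=25; inorder splits into left=[], right=[]
  root=20; inorder splits into left=[2, 5, 9], right=[]
  root=5; inorder splits into left=[2], right=[9]
  root=9; inorder splits into left=[], right=[]
  root=2; inorder splits into left=[], right=[]
Reconstructed level-order: [22, 20, 23, 5, 25, 2, 9]


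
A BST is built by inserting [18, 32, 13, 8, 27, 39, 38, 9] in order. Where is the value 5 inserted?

Starting tree (level order): [18, 13, 32, 8, None, 27, 39, None, 9, None, None, 38]
Insertion path: 18 -> 13 -> 8
Result: insert 5 as left child of 8
Final tree (level order): [18, 13, 32, 8, None, 27, 39, 5, 9, None, None, 38]


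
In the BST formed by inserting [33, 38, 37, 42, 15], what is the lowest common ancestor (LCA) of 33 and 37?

Tree insertion order: [33, 38, 37, 42, 15]
Tree (level-order array): [33, 15, 38, None, None, 37, 42]
In a BST, the LCA of p=33, q=37 is the first node v on the
root-to-leaf path with p <= v <= q (go left if both < v, right if both > v).
Walk from root:
  at 33: 33 <= 33 <= 37, this is the LCA
LCA = 33


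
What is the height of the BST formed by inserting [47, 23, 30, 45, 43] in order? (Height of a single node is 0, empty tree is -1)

Insertion order: [47, 23, 30, 45, 43]
Tree (level-order array): [47, 23, None, None, 30, None, 45, 43]
Compute height bottom-up (empty subtree = -1):
  height(43) = 1 + max(-1, -1) = 0
  height(45) = 1 + max(0, -1) = 1
  height(30) = 1 + max(-1, 1) = 2
  height(23) = 1 + max(-1, 2) = 3
  height(47) = 1 + max(3, -1) = 4
Height = 4


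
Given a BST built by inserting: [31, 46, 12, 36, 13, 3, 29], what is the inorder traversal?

Tree insertion order: [31, 46, 12, 36, 13, 3, 29]
Tree (level-order array): [31, 12, 46, 3, 13, 36, None, None, None, None, 29]
Inorder traversal: [3, 12, 13, 29, 31, 36, 46]


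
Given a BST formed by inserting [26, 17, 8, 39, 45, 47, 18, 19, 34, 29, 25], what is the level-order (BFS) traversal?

Tree insertion order: [26, 17, 8, 39, 45, 47, 18, 19, 34, 29, 25]
Tree (level-order array): [26, 17, 39, 8, 18, 34, 45, None, None, None, 19, 29, None, None, 47, None, 25]
BFS from the root, enqueuing left then right child of each popped node:
  queue [26] -> pop 26, enqueue [17, 39], visited so far: [26]
  queue [17, 39] -> pop 17, enqueue [8, 18], visited so far: [26, 17]
  queue [39, 8, 18] -> pop 39, enqueue [34, 45], visited so far: [26, 17, 39]
  queue [8, 18, 34, 45] -> pop 8, enqueue [none], visited so far: [26, 17, 39, 8]
  queue [18, 34, 45] -> pop 18, enqueue [19], visited so far: [26, 17, 39, 8, 18]
  queue [34, 45, 19] -> pop 34, enqueue [29], visited so far: [26, 17, 39, 8, 18, 34]
  queue [45, 19, 29] -> pop 45, enqueue [47], visited so far: [26, 17, 39, 8, 18, 34, 45]
  queue [19, 29, 47] -> pop 19, enqueue [25], visited so far: [26, 17, 39, 8, 18, 34, 45, 19]
  queue [29, 47, 25] -> pop 29, enqueue [none], visited so far: [26, 17, 39, 8, 18, 34, 45, 19, 29]
  queue [47, 25] -> pop 47, enqueue [none], visited so far: [26, 17, 39, 8, 18, 34, 45, 19, 29, 47]
  queue [25] -> pop 25, enqueue [none], visited so far: [26, 17, 39, 8, 18, 34, 45, 19, 29, 47, 25]
Result: [26, 17, 39, 8, 18, 34, 45, 19, 29, 47, 25]


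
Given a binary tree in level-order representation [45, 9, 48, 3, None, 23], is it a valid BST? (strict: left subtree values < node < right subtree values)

Level-order array: [45, 9, 48, 3, None, 23]
Validate using subtree bounds (lo, hi): at each node, require lo < value < hi,
then recurse left with hi=value and right with lo=value.
Preorder trace (stopping at first violation):
  at node 45 with bounds (-inf, +inf): OK
  at node 9 with bounds (-inf, 45): OK
  at node 3 with bounds (-inf, 9): OK
  at node 48 with bounds (45, +inf): OK
  at node 23 with bounds (45, 48): VIOLATION
Node 23 violates its bound: not (45 < 23 < 48).
Result: Not a valid BST


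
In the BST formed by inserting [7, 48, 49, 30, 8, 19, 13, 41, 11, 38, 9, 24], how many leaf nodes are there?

Tree built from: [7, 48, 49, 30, 8, 19, 13, 41, 11, 38, 9, 24]
Tree (level-order array): [7, None, 48, 30, 49, 8, 41, None, None, None, 19, 38, None, 13, 24, None, None, 11, None, None, None, 9]
Rule: A leaf has 0 children.
Per-node child counts:
  node 7: 1 child(ren)
  node 48: 2 child(ren)
  node 30: 2 child(ren)
  node 8: 1 child(ren)
  node 19: 2 child(ren)
  node 13: 1 child(ren)
  node 11: 1 child(ren)
  node 9: 0 child(ren)
  node 24: 0 child(ren)
  node 41: 1 child(ren)
  node 38: 0 child(ren)
  node 49: 0 child(ren)
Matching nodes: [9, 24, 38, 49]
Count of leaf nodes: 4


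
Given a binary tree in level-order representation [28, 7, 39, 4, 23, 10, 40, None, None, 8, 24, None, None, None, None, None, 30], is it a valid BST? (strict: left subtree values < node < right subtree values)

Level-order array: [28, 7, 39, 4, 23, 10, 40, None, None, 8, 24, None, None, None, None, None, 30]
Validate using subtree bounds (lo, hi): at each node, require lo < value < hi,
then recurse left with hi=value and right with lo=value.
Preorder trace (stopping at first violation):
  at node 28 with bounds (-inf, +inf): OK
  at node 7 with bounds (-inf, 28): OK
  at node 4 with bounds (-inf, 7): OK
  at node 23 with bounds (7, 28): OK
  at node 8 with bounds (7, 23): OK
  at node 30 with bounds (8, 23): VIOLATION
Node 30 violates its bound: not (8 < 30 < 23).
Result: Not a valid BST


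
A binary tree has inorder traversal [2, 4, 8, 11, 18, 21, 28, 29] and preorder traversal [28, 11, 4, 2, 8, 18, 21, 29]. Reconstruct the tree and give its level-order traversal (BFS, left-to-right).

Inorder:  [2, 4, 8, 11, 18, 21, 28, 29]
Preorder: [28, 11, 4, 2, 8, 18, 21, 29]
Algorithm: preorder visits root first, so consume preorder in order;
for each root, split the current inorder slice at that value into
left-subtree inorder and right-subtree inorder, then recurse.
Recursive splits:
  root=28; inorder splits into left=[2, 4, 8, 11, 18, 21], right=[29]
  root=11; inorder splits into left=[2, 4, 8], right=[18, 21]
  root=4; inorder splits into left=[2], right=[8]
  root=2; inorder splits into left=[], right=[]
  root=8; inorder splits into left=[], right=[]
  root=18; inorder splits into left=[], right=[21]
  root=21; inorder splits into left=[], right=[]
  root=29; inorder splits into left=[], right=[]
Reconstructed level-order: [28, 11, 29, 4, 18, 2, 8, 21]


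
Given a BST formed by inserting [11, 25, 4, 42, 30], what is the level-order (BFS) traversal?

Tree insertion order: [11, 25, 4, 42, 30]
Tree (level-order array): [11, 4, 25, None, None, None, 42, 30]
BFS from the root, enqueuing left then right child of each popped node:
  queue [11] -> pop 11, enqueue [4, 25], visited so far: [11]
  queue [4, 25] -> pop 4, enqueue [none], visited so far: [11, 4]
  queue [25] -> pop 25, enqueue [42], visited so far: [11, 4, 25]
  queue [42] -> pop 42, enqueue [30], visited so far: [11, 4, 25, 42]
  queue [30] -> pop 30, enqueue [none], visited so far: [11, 4, 25, 42, 30]
Result: [11, 4, 25, 42, 30]


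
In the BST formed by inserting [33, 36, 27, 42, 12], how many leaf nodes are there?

Tree built from: [33, 36, 27, 42, 12]
Tree (level-order array): [33, 27, 36, 12, None, None, 42]
Rule: A leaf has 0 children.
Per-node child counts:
  node 33: 2 child(ren)
  node 27: 1 child(ren)
  node 12: 0 child(ren)
  node 36: 1 child(ren)
  node 42: 0 child(ren)
Matching nodes: [12, 42]
Count of leaf nodes: 2


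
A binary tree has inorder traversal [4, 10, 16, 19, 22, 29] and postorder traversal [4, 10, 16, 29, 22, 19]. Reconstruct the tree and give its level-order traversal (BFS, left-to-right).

Inorder:   [4, 10, 16, 19, 22, 29]
Postorder: [4, 10, 16, 29, 22, 19]
Algorithm: postorder visits root last, so walk postorder right-to-left;
each value is the root of the current inorder slice — split it at that
value, recurse on the right subtree first, then the left.
Recursive splits:
  root=19; inorder splits into left=[4, 10, 16], right=[22, 29]
  root=22; inorder splits into left=[], right=[29]
  root=29; inorder splits into left=[], right=[]
  root=16; inorder splits into left=[4, 10], right=[]
  root=10; inorder splits into left=[4], right=[]
  root=4; inorder splits into left=[], right=[]
Reconstructed level-order: [19, 16, 22, 10, 29, 4]


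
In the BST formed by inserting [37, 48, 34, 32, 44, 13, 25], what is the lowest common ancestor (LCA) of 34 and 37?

Tree insertion order: [37, 48, 34, 32, 44, 13, 25]
Tree (level-order array): [37, 34, 48, 32, None, 44, None, 13, None, None, None, None, 25]
In a BST, the LCA of p=34, q=37 is the first node v on the
root-to-leaf path with p <= v <= q (go left if both < v, right if both > v).
Walk from root:
  at 37: 34 <= 37 <= 37, this is the LCA
LCA = 37


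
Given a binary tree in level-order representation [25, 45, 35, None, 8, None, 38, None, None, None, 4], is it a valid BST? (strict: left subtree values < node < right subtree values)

Level-order array: [25, 45, 35, None, 8, None, 38, None, None, None, 4]
Validate using subtree bounds (lo, hi): at each node, require lo < value < hi,
then recurse left with hi=value and right with lo=value.
Preorder trace (stopping at first violation):
  at node 25 with bounds (-inf, +inf): OK
  at node 45 with bounds (-inf, 25): VIOLATION
Node 45 violates its bound: not (-inf < 45 < 25).
Result: Not a valid BST


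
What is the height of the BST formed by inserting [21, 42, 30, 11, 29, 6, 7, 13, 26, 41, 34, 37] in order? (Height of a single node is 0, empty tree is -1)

Insertion order: [21, 42, 30, 11, 29, 6, 7, 13, 26, 41, 34, 37]
Tree (level-order array): [21, 11, 42, 6, 13, 30, None, None, 7, None, None, 29, 41, None, None, 26, None, 34, None, None, None, None, 37]
Compute height bottom-up (empty subtree = -1):
  height(7) = 1 + max(-1, -1) = 0
  height(6) = 1 + max(-1, 0) = 1
  height(13) = 1 + max(-1, -1) = 0
  height(11) = 1 + max(1, 0) = 2
  height(26) = 1 + max(-1, -1) = 0
  height(29) = 1 + max(0, -1) = 1
  height(37) = 1 + max(-1, -1) = 0
  height(34) = 1 + max(-1, 0) = 1
  height(41) = 1 + max(1, -1) = 2
  height(30) = 1 + max(1, 2) = 3
  height(42) = 1 + max(3, -1) = 4
  height(21) = 1 + max(2, 4) = 5
Height = 5


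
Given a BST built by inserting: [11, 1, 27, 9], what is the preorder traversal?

Tree insertion order: [11, 1, 27, 9]
Tree (level-order array): [11, 1, 27, None, 9]
Preorder traversal: [11, 1, 9, 27]


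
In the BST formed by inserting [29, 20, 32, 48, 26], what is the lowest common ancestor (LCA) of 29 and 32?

Tree insertion order: [29, 20, 32, 48, 26]
Tree (level-order array): [29, 20, 32, None, 26, None, 48]
In a BST, the LCA of p=29, q=32 is the first node v on the
root-to-leaf path with p <= v <= q (go left if both < v, right if both > v).
Walk from root:
  at 29: 29 <= 29 <= 32, this is the LCA
LCA = 29


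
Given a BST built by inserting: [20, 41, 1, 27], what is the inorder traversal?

Tree insertion order: [20, 41, 1, 27]
Tree (level-order array): [20, 1, 41, None, None, 27]
Inorder traversal: [1, 20, 27, 41]


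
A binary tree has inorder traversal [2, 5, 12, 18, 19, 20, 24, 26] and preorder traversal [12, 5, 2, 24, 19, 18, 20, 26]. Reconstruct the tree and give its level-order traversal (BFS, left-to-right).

Inorder:  [2, 5, 12, 18, 19, 20, 24, 26]
Preorder: [12, 5, 2, 24, 19, 18, 20, 26]
Algorithm: preorder visits root first, so consume preorder in order;
for each root, split the current inorder slice at that value into
left-subtree inorder and right-subtree inorder, then recurse.
Recursive splits:
  root=12; inorder splits into left=[2, 5], right=[18, 19, 20, 24, 26]
  root=5; inorder splits into left=[2], right=[]
  root=2; inorder splits into left=[], right=[]
  root=24; inorder splits into left=[18, 19, 20], right=[26]
  root=19; inorder splits into left=[18], right=[20]
  root=18; inorder splits into left=[], right=[]
  root=20; inorder splits into left=[], right=[]
  root=26; inorder splits into left=[], right=[]
Reconstructed level-order: [12, 5, 24, 2, 19, 26, 18, 20]


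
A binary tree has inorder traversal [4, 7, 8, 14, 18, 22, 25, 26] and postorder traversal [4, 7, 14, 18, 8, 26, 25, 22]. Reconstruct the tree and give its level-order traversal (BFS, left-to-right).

Inorder:   [4, 7, 8, 14, 18, 22, 25, 26]
Postorder: [4, 7, 14, 18, 8, 26, 25, 22]
Algorithm: postorder visits root last, so walk postorder right-to-left;
each value is the root of the current inorder slice — split it at that
value, recurse on the right subtree first, then the left.
Recursive splits:
  root=22; inorder splits into left=[4, 7, 8, 14, 18], right=[25, 26]
  root=25; inorder splits into left=[], right=[26]
  root=26; inorder splits into left=[], right=[]
  root=8; inorder splits into left=[4, 7], right=[14, 18]
  root=18; inorder splits into left=[14], right=[]
  root=14; inorder splits into left=[], right=[]
  root=7; inorder splits into left=[4], right=[]
  root=4; inorder splits into left=[], right=[]
Reconstructed level-order: [22, 8, 25, 7, 18, 26, 4, 14]


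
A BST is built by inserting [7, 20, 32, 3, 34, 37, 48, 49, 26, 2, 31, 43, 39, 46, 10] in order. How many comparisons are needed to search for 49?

Search path for 49: 7 -> 20 -> 32 -> 34 -> 37 -> 48 -> 49
Found: True
Comparisons: 7


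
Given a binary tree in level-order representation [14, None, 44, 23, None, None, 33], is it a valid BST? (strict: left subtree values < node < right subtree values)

Level-order array: [14, None, 44, 23, None, None, 33]
Validate using subtree bounds (lo, hi): at each node, require lo < value < hi,
then recurse left with hi=value and right with lo=value.
Preorder trace (stopping at first violation):
  at node 14 with bounds (-inf, +inf): OK
  at node 44 with bounds (14, +inf): OK
  at node 23 with bounds (14, 44): OK
  at node 33 with bounds (23, 44): OK
No violation found at any node.
Result: Valid BST
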